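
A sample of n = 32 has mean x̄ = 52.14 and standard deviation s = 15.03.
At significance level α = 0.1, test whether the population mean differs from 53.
One-sample t-test:
H₀: μ = 53
H₁: μ ≠ 53
df = n - 1 = 31
t = (x̄ - μ₀) / (s/√n) = (52.14 - 53) / (15.03/√32) = -0.324
p-value = 0.7484

Since p-value > α = 0.1, we fail to reject H₀.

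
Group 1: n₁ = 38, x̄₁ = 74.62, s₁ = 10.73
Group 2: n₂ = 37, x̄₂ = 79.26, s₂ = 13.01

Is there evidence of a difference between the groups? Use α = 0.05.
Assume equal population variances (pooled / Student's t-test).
Student's two-sample t-test (equal variances):
H₀: μ₁ = μ₂
H₁: μ₁ ≠ μ₂
df = n₁ + n₂ - 2 = 73
Pooled variance s_p² = [(n₁-1)s₁² + (n₂-1)s₂²] / (n₁ + n₂ - 2) = [(37)(10.73²) + (36)(13.01²)] / 73 = 141.8258
SE = √(s_p²(1/n₁ + 1/n₂)) = √(141.8258 × (1/38 + 1/37)) = 2.7505
t = (x̄₁ - x̄₂) / SE = (74.62 - 79.26) / 2.7505 = -4.64 / 2.7505 = -1.687
p-value = 0.0959

Since p-value > α = 0.05, we fail to reject H₀.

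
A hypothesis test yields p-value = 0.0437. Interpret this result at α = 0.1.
Since p = 0.0437 < α = 0.1, reject H₀.
There is sufficient evidence to reject the null hypothesis; the result is statistically significant at the 0.1 level.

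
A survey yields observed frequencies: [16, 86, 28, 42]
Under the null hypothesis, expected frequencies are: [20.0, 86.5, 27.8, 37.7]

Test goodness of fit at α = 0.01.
Chi-square goodness of fit test:
H₀: observed counts match expected distribution
H₁: observed counts differ from expected distribution
df = k - 1 = 3
χ² = Σ(O - E)²/E
   = (16 - 20.0)²/20.0 + (86 - 86.5)²/86.5 + (28 - 27.8)²/27.8 + (42 - 37.7)²/37.7
   = 0.800 + 0.003 + 0.001 + 0.490
   = 1.29
p-value = 0.7304

Since p-value > α = 0.01, we fail to reject H₀.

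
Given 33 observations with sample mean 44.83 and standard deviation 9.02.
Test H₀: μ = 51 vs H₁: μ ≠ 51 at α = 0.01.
One-sample t-test:
H₀: μ = 51
H₁: μ ≠ 51
df = n - 1 = 32
t = (x̄ - μ₀) / (s/√n) = (44.83 - 51) / (9.02/√33) = -3.929
p-value = 0.0004

Since p-value < α = 0.01, we reject H₀.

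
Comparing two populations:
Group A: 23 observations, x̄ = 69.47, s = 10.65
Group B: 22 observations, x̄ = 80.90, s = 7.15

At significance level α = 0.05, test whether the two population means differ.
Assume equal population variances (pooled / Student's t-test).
Student's two-sample t-test (equal variances):
H₀: μ₁ = μ₂
H₁: μ₁ ≠ μ₂
df = n₁ + n₂ - 2 = 43
Pooled variance s_p² = [(n₁-1)s₁² + (n₂-1)s₂²] / (n₁ + n₂ - 2) = [(22)(10.65²) + (21)(7.15²)] / 43 = 82.9969
SE = √(s_p²(1/n₁ + 1/n₂)) = √(82.9969 × (1/23 + 1/22)) = 2.7168
t = (x̄₁ - x̄₂) / SE = (69.47 - 80.90) / 2.7168 = -11.43 / 2.7168 = -4.207
p-value = 0.0001

Since p-value < α = 0.05, we reject H₀.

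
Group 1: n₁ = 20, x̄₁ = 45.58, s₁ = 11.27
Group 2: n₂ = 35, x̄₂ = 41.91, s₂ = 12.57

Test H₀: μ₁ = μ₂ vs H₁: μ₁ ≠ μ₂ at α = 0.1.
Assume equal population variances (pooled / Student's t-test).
Student's two-sample t-test (equal variances):
H₀: μ₁ = μ₂
H₁: μ₁ ≠ μ₂
df = n₁ + n₂ - 2 = 53
Pooled variance s_p² = [(n₁-1)s₁² + (n₂-1)s₂²] / (n₁ + n₂ - 2) = [(19)(11.27²) + (34)(12.57²)] / 53 = 146.8946
SE = √(s_p²(1/n₁ + 1/n₂)) = √(146.8946 × (1/20 + 1/35)) = 3.3973
t = (x̄₁ - x̄₂) / SE = (45.58 - 41.91) / 3.3973 = 3.67 / 3.3973 = 1.080
p-value = 0.2849

Since p-value > α = 0.1, we fail to reject H₀.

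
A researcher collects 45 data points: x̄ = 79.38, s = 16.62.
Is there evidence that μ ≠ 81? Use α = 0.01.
One-sample t-test:
H₀: μ = 81
H₁: μ ≠ 81
df = n - 1 = 44
t = (x̄ - μ₀) / (s/√n) = (79.38 - 81) / (16.62/√45) = -0.654
p-value = 0.5166

Since p-value > α = 0.01, we fail to reject H₀.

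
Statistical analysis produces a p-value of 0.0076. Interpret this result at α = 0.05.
Since p = 0.0076 < α = 0.05, reject H₀.
There is sufficient evidence to reject the null hypothesis; the result is statistically significant at the 0.05 level.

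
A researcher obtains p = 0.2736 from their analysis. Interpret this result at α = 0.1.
Since p = 0.2736 > α = 0.1, fail to reject H₀.
There is insufficient evidence to reject the null hypothesis; the result is not statistically significant at the 0.1 level.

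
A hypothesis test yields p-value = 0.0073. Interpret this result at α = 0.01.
Since p = 0.0073 < α = 0.01, reject H₀.
There is sufficient evidence to reject the null hypothesis; the result is statistically significant at the 0.01 level.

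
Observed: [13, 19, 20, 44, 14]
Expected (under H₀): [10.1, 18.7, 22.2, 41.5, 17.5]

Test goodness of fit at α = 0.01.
Chi-square goodness of fit test:
H₀: observed counts match expected distribution
H₁: observed counts differ from expected distribution
df = k - 1 = 4
χ² = Σ(O - E)²/E
   = (13 - 10.1)²/10.1 + (19 - 18.7)²/18.7 + (20 - 22.2)²/22.2 + (44 - 41.5)²/41.5 + (14 - 17.5)²/17.5
   = 0.833 + 0.005 + 0.218 + 0.151 + 0.700
   = 1.91
p-value = 0.7530

Since p-value > α = 0.01, we fail to reject H₀.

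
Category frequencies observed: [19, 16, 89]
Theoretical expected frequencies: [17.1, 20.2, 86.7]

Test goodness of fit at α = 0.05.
Chi-square goodness of fit test:
H₀: observed counts match expected distribution
H₁: observed counts differ from expected distribution
df = k - 1 = 2
χ² = Σ(O - E)²/E
   = (19 - 17.1)²/17.1 + (16 - 20.2)²/20.2 + (89 - 86.7)²/86.7
   = 0.211 + 0.873 + 0.061
   = 1.15
p-value = 0.5640

Since p-value > α = 0.05, we fail to reject H₀.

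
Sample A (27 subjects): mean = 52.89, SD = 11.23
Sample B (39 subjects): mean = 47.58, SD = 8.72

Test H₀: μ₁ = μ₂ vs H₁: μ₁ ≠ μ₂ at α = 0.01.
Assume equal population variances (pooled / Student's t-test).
Student's two-sample t-test (equal variances):
H₀: μ₁ = μ₂
H₁: μ₁ ≠ μ₂
df = n₁ + n₂ - 2 = 64
Pooled variance s_p² = [(n₁-1)s₁² + (n₂-1)s₂²] / (n₁ + n₂ - 2) = [(26)(11.23²) + (38)(8.72²)] / 64 = 96.3812
SE = √(s_p²(1/n₁ + 1/n₂)) = √(96.3812 × (1/27 + 1/39)) = 2.4578
t = (x̄₁ - x̄₂) / SE = (52.89 - 47.58) / 2.4578 = 5.31 / 2.4578 = 2.160
p-value = 0.0345

Since p-value > α = 0.01, we fail to reject H₀.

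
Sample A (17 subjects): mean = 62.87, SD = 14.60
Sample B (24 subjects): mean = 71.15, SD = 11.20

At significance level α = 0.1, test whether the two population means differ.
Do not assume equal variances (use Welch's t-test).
Welch's two-sample t-test:
H₀: μ₁ = μ₂
H₁: μ₁ ≠ μ₂
s₁²/n₁ = 14.60²/17 = 12.5388,  s₂²/n₂ = 11.20²/24 = 5.2267
SE = √(s₁²/n₁ + s₂²/n₂) = √(12.5388 + 5.2267) = 4.2149
df (Welch-Satterthwaite) = (s₁²/n₁ + s₂²/n₂)² / [(s₁²/n₁)²/(n₁-1) + (s₂²/n₂)²/(n₂-1)] ≈ 28.66
t = (x̄₁ - x̄₂) / SE = (62.87 - 71.15) / 4.2149 = -8.28 / 4.2149 = -1.964
p-value = 0.0592

Since p-value < α = 0.1, we reject H₀.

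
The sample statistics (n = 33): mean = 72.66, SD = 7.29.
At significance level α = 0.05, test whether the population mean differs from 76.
One-sample t-test:
H₀: μ = 76
H₁: μ ≠ 76
df = n - 1 = 32
t = (x̄ - μ₀) / (s/√n) = (72.66 - 76) / (7.29/√33) = -2.632
p-value = 0.0130

Since p-value < α = 0.05, we reject H₀.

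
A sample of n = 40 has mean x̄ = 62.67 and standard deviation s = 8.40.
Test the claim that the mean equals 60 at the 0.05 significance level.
One-sample t-test:
H₀: μ = 60
H₁: μ ≠ 60
df = n - 1 = 39
t = (x̄ - μ₀) / (s/√n) = (62.67 - 60) / (8.40/√40) = 2.010
p-value = 0.0514

Since p-value > α = 0.05, we fail to reject H₀.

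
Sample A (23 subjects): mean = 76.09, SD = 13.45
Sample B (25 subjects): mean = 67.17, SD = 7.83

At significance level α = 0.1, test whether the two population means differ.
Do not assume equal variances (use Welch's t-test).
Welch's two-sample t-test:
H₀: μ₁ = μ₂
H₁: μ₁ ≠ μ₂
s₁²/n₁ = 13.45²/23 = 7.8653,  s₂²/n₂ = 7.83²/25 = 2.4524
SE = √(s₁²/n₁ + s₂²/n₂) = √(7.8653 + 2.4524) = 3.2121
df (Welch-Satterthwaite) = (s₁²/n₁ + s₂²/n₂)² / [(s₁²/n₁)²/(n₁-1) + (s₂²/n₂)²/(n₂-1)] ≈ 34.76
t = (x̄₁ - x̄₂) / SE = (76.09 - 67.17) / 3.2121 = 8.92 / 3.2121 = 2.777
p-value = 0.0088

Since p-value < α = 0.1, we reject H₀.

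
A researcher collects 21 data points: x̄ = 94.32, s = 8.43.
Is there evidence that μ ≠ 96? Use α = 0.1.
One-sample t-test:
H₀: μ = 96
H₁: μ ≠ 96
df = n - 1 = 20
t = (x̄ - μ₀) / (s/√n) = (94.32 - 96) / (8.43/√21) = -0.913
p-value = 0.3720

Since p-value > α = 0.1, we fail to reject H₀.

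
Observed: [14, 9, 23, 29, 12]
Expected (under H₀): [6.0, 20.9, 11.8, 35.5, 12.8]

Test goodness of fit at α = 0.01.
Chi-square goodness of fit test:
H₀: observed counts match expected distribution
H₁: observed counts differ from expected distribution
df = k - 1 = 4
χ² = Σ(O - E)²/E
   = (14 - 6.0)²/6.0 + (9 - 20.9)²/20.9 + (23 - 11.8)²/11.8 + (29 - 35.5)²/35.5 + (12 - 12.8)²/12.8
   = 10.667 + 6.776 + 10.631 + 1.190 + 0.050
   = 29.31
p-value < 0.0001

Since p-value < α = 0.01, we reject H₀.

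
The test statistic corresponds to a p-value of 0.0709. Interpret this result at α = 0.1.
Since p = 0.0709 < α = 0.1, reject H₀.
There is sufficient evidence to reject the null hypothesis; the result is statistically significant at the 0.1 level.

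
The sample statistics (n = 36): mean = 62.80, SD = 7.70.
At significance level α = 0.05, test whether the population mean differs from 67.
One-sample t-test:
H₀: μ = 67
H₁: μ ≠ 67
df = n - 1 = 35
t = (x̄ - μ₀) / (s/√n) = (62.80 - 67) / (7.70/√36) = -3.273
p-value = 0.0024

Since p-value < α = 0.05, we reject H₀.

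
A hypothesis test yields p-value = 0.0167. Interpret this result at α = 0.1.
Since p = 0.0167 < α = 0.1, reject H₀.
There is sufficient evidence to reject the null hypothesis; the result is statistically significant at the 0.1 level.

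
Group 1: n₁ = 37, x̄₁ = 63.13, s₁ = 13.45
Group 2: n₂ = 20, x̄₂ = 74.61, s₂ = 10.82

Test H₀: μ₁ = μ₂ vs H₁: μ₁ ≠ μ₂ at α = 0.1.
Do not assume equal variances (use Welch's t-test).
Welch's two-sample t-test:
H₀: μ₁ = μ₂
H₁: μ₁ ≠ μ₂
s₁²/n₁ = 13.45²/37 = 4.8893,  s₂²/n₂ = 10.82²/20 = 5.8536
SE = √(s₁²/n₁ + s₂²/n₂) = √(4.8893 + 5.8536) = 3.2776
df (Welch-Satterthwaite) = (s₁²/n₁ + s₂²/n₂)² / [(s₁²/n₁)²/(n₁-1) + (s₂²/n₂)²/(n₂-1)] ≈ 46.77
t = (x̄₁ - x̄₂) / SE = (63.13 - 74.61) / 3.2776 = -11.48 / 3.2776 = -3.503
p-value = 0.0010

Since p-value < α = 0.1, we reject H₀.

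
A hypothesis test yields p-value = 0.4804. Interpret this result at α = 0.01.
Since p = 0.4804 > α = 0.01, fail to reject H₀.
There is insufficient evidence to reject the null hypothesis; the result is not statistically significant at the 0.01 level.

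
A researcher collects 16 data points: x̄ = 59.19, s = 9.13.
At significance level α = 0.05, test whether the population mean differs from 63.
One-sample t-test:
H₀: μ = 63
H₁: μ ≠ 63
df = n - 1 = 15
t = (x̄ - μ₀) / (s/√n) = (59.19 - 63) / (9.13/√16) = -1.669
p-value = 0.1158

Since p-value > α = 0.05, we fail to reject H₀.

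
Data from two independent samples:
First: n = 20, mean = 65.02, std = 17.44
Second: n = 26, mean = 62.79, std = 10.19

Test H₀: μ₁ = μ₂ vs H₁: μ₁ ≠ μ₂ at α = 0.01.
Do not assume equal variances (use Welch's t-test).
Welch's two-sample t-test:
H₀: μ₁ = μ₂
H₁: μ₁ ≠ μ₂
s₁²/n₁ = 17.44²/20 = 15.2077,  s₂²/n₂ = 10.19²/26 = 3.9937
SE = √(s₁²/n₁ + s₂²/n₂) = √(15.2077 + 3.9937) = 4.3819
df (Welch-Satterthwaite) = (s₁²/n₁ + s₂²/n₂)² / [(s₁²/n₁)²/(n₁-1) + (s₂²/n₂)²/(n₂-1)] ≈ 28.78
t = (x̄₁ - x̄₂) / SE = (65.02 - 62.79) / 4.3819 = 2.23 / 4.3819 = 0.509
p-value = 0.6147

Since p-value > α = 0.01, we fail to reject H₀.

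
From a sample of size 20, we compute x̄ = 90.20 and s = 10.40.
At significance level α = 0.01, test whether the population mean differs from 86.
One-sample t-test:
H₀: μ = 86
H₁: μ ≠ 86
df = n - 1 = 19
t = (x̄ - μ₀) / (s/√n) = (90.20 - 86) / (10.40/√20) = 1.806
p-value = 0.0868

Since p-value > α = 0.01, we fail to reject H₀.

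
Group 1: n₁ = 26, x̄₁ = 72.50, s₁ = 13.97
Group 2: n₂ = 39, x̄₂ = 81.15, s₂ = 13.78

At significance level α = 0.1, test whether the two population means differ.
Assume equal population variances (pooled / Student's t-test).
Student's two-sample t-test (equal variances):
H₀: μ₁ = μ₂
H₁: μ₁ ≠ μ₂
df = n₁ + n₂ - 2 = 63
Pooled variance s_p² = [(n₁-1)s₁² + (n₂-1)s₂²] / (n₁ + n₂ - 2) = [(25)(13.97²) + (38)(13.78²)] / 63 = 191.9807
SE = √(s_p²(1/n₁ + 1/n₂)) = √(191.9807 × (1/26 + 1/39)) = 3.5081
t = (x̄₁ - x̄₂) / SE = (72.50 - 81.15) / 3.5081 = -8.65 / 3.5081 = -2.466
p-value = 0.0164

Since p-value < α = 0.1, we reject H₀.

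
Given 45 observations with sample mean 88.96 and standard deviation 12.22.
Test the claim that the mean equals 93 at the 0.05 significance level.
One-sample t-test:
H₀: μ = 93
H₁: μ ≠ 93
df = n - 1 = 44
t = (x̄ - μ₀) / (s/√n) = (88.96 - 93) / (12.22/√45) = -2.218
p-value = 0.0318

Since p-value < α = 0.05, we reject H₀.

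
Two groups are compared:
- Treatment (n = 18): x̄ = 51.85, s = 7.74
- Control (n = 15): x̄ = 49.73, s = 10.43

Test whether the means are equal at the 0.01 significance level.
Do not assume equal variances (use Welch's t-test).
Welch's two-sample t-test:
H₀: μ₁ = μ₂
H₁: μ₁ ≠ μ₂
s₁²/n₁ = 7.74²/18 = 3.3282,  s₂²/n₂ = 10.43²/15 = 7.2523
SE = √(s₁²/n₁ + s₂²/n₂) = √(3.3282 + 7.2523) = 3.2528
df (Welch-Satterthwaite) = (s₁²/n₁ + s₂²/n₂)² / [(s₁²/n₁)²/(n₁-1) + (s₂²/n₂)²/(n₂-1)] ≈ 25.39
t = (x̄₁ - x̄₂) / SE = (51.85 - 49.73) / 3.2528 = 2.12 / 3.2528 = 0.652
p-value = 0.5204

Since p-value > α = 0.01, we fail to reject H₀.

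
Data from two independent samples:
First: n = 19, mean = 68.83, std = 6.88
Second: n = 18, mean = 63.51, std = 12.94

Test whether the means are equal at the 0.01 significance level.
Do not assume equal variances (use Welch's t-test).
Welch's two-sample t-test:
H₀: μ₁ = μ₂
H₁: μ₁ ≠ μ₂
s₁²/n₁ = 6.88²/19 = 2.4913,  s₂²/n₂ = 12.94²/18 = 9.3024
SE = √(s₁²/n₁ + s₂²/n₂) = √(2.4913 + 9.3024) = 3.4342
df (Welch-Satterthwaite) = (s₁²/n₁ + s₂²/n₂)² / [(s₁²/n₁)²/(n₁-1) + (s₂²/n₂)²/(n₂-1)] ≈ 25.59
t = (x̄₁ - x̄₂) / SE = (68.83 - 63.51) / 3.4342 = 5.32 / 3.4342 = 1.549
p-value = 0.1336

Since p-value > α = 0.01, we fail to reject H₀.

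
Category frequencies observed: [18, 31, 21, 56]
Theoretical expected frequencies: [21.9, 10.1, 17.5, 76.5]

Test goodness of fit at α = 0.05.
Chi-square goodness of fit test:
H₀: observed counts match expected distribution
H₁: observed counts differ from expected distribution
df = k - 1 = 3
χ² = Σ(O - E)²/E
   = (18 - 21.9)²/21.9 + (31 - 10.1)²/10.1 + (21 - 17.5)²/17.5 + (56 - 76.5)²/76.5
   = 0.695 + 43.249 + 0.700 + 5.493
   = 50.14
p-value < 0.0001

Since p-value < α = 0.05, we reject H₀.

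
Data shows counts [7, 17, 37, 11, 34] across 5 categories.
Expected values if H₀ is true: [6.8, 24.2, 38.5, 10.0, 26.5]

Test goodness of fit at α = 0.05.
Chi-square goodness of fit test:
H₀: observed counts match expected distribution
H₁: observed counts differ from expected distribution
df = k - 1 = 4
χ² = Σ(O - E)²/E
   = (7 - 6.8)²/6.8 + (17 - 24.2)²/24.2 + (37 - 38.5)²/38.5 + (11 - 10.0)²/10.0 + (34 - 26.5)²/26.5
   = 0.006 + 2.142 + 0.058 + 0.100 + 2.123
   = 4.43
p-value = 0.3510

Since p-value > α = 0.05, we fail to reject H₀.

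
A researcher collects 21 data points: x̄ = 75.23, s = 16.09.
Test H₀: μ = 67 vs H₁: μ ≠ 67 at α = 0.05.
One-sample t-test:
H₀: μ = 67
H₁: μ ≠ 67
df = n - 1 = 20
t = (x̄ - μ₀) / (s/√n) = (75.23 - 67) / (16.09/√21) = 2.344
p-value = 0.0295

Since p-value < α = 0.05, we reject H₀.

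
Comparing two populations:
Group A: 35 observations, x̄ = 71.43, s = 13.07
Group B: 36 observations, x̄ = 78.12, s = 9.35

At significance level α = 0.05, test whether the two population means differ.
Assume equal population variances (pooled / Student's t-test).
Student's two-sample t-test (equal variances):
H₀: μ₁ = μ₂
H₁: μ₁ ≠ μ₂
df = n₁ + n₂ - 2 = 69
Pooled variance s_p² = [(n₁-1)s₁² + (n₂-1)s₂²] / (n₁ + n₂ - 2) = [(34)(13.07²) + (35)(9.35²)] / 69 = 128.5193
SE = √(s_p²(1/n₁ + 1/n₂)) = √(128.5193 × (1/35 + 1/36)) = 2.6911
t = (x̄₁ - x̄₂) / SE = (71.43 - 78.12) / 2.6911 = -6.69 / 2.6911 = -2.486
p-value = 0.0153

Since p-value < α = 0.05, we reject H₀.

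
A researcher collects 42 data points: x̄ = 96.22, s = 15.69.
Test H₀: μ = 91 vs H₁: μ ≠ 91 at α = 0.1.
One-sample t-test:
H₀: μ = 91
H₁: μ ≠ 91
df = n - 1 = 41
t = (x̄ - μ₀) / (s/√n) = (96.22 - 91) / (15.69/√42) = 2.156
p-value = 0.0370

Since p-value < α = 0.1, we reject H₀.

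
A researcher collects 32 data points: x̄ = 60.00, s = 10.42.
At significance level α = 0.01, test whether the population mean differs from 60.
One-sample t-test:
H₀: μ = 60
H₁: μ ≠ 60
df = n - 1 = 31
t = (x̄ - μ₀) / (s/√n) = (60.00 - 60) / (10.42/√32) = 0.000
p-value = 1.0000

Since p-value > α = 0.01, we fail to reject H₀.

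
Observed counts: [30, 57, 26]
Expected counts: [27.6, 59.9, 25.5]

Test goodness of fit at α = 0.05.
Chi-square goodness of fit test:
H₀: observed counts match expected distribution
H₁: observed counts differ from expected distribution
df = k - 1 = 2
χ² = Σ(O - E)²/E
   = (30 - 27.6)²/27.6 + (57 - 59.9)²/59.9 + (26 - 25.5)²/25.5
   = 0.209 + 0.140 + 0.010
   = 0.36
p-value = 0.8357

Since p-value > α = 0.05, we fail to reject H₀.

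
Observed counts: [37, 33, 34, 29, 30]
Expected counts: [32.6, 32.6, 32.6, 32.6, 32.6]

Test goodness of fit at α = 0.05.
Chi-square goodness of fit test:
H₀: observed counts match expected distribution
H₁: observed counts differ from expected distribution
df = k - 1 = 4
χ² = Σ(O - E)²/E
   = (37 - 32.6)²/32.6 + (33 - 32.6)²/32.6 + (34 - 32.6)²/32.6 + (29 - 32.6)²/32.6 + (30 - 32.6)²/32.6
   = 0.594 + 0.005 + 0.060 + 0.398 + 0.207
   = 1.26
p-value = 0.8675

Since p-value > α = 0.05, we fail to reject H₀.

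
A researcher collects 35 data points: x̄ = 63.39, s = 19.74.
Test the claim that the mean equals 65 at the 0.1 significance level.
One-sample t-test:
H₀: μ = 65
H₁: μ ≠ 65
df = n - 1 = 34
t = (x̄ - μ₀) / (s/√n) = (63.39 - 65) / (19.74/√35) = -0.483
p-value = 0.6325

Since p-value > α = 0.1, we fail to reject H₀.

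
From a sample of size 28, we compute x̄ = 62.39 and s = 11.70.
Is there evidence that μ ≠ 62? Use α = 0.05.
One-sample t-test:
H₀: μ = 62
H₁: μ ≠ 62
df = n - 1 = 27
t = (x̄ - μ₀) / (s/√n) = (62.39 - 62) / (11.70/√28) = 0.176
p-value = 0.8613

Since p-value > α = 0.05, we fail to reject H₀.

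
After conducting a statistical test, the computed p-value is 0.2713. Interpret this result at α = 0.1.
Since p = 0.2713 > α = 0.1, fail to reject H₀.
There is insufficient evidence to reject the null hypothesis; the result is not statistically significant at the 0.1 level.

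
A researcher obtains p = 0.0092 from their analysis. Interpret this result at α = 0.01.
Since p = 0.0092 < α = 0.01, reject H₀.
There is sufficient evidence to reject the null hypothesis; the result is statistically significant at the 0.01 level.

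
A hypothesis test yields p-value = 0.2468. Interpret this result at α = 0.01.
Since p = 0.2468 > α = 0.01, fail to reject H₀.
There is insufficient evidence to reject the null hypothesis; the result is not statistically significant at the 0.01 level.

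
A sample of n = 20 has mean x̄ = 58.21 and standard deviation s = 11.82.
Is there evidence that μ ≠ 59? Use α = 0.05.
One-sample t-test:
H₀: μ = 59
H₁: μ ≠ 59
df = n - 1 = 19
t = (x̄ - μ₀) / (s/√n) = (58.21 - 59) / (11.82/√20) = -0.299
p-value = 0.7683

Since p-value > α = 0.05, we fail to reject H₀.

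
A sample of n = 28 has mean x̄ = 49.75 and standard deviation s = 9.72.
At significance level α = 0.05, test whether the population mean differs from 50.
One-sample t-test:
H₀: μ = 50
H₁: μ ≠ 50
df = n - 1 = 27
t = (x̄ - μ₀) / (s/√n) = (49.75 - 50) / (9.72/√28) = -0.136
p-value = 0.8928

Since p-value > α = 0.05, we fail to reject H₀.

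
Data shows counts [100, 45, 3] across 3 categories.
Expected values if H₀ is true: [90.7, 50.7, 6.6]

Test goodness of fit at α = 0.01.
Chi-square goodness of fit test:
H₀: observed counts match expected distribution
H₁: observed counts differ from expected distribution
df = k - 1 = 2
χ² = Σ(O - E)²/E
   = (100 - 90.7)²/90.7 + (45 - 50.7)²/50.7 + (3 - 6.6)²/6.6
   = 0.954 + 0.641 + 1.964
   = 3.56
p-value = 0.1688

Since p-value > α = 0.01, we fail to reject H₀.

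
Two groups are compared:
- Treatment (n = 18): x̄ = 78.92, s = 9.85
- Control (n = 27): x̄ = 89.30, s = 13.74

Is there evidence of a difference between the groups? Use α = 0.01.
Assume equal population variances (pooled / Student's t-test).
Student's two-sample t-test (equal variances):
H₀: μ₁ = μ₂
H₁: μ₁ ≠ μ₂
df = n₁ + n₂ - 2 = 43
Pooled variance s_p² = [(n₁-1)s₁² + (n₂-1)s₂²] / (n₁ + n₂ - 2) = [(17)(9.85²) + (26)(13.74²)] / 43 = 152.5084
SE = √(s_p²(1/n₁ + 1/n₂)) = √(152.5084 × (1/18 + 1/27)) = 3.7578
t = (x̄₁ - x̄₂) / SE = (78.92 - 89.30) / 3.7578 = -10.38 / 3.7578 = -2.762
p-value = 0.0084

Since p-value < α = 0.01, we reject H₀.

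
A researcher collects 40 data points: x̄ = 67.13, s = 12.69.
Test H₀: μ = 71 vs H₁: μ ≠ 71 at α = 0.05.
One-sample t-test:
H₀: μ = 71
H₁: μ ≠ 71
df = n - 1 = 39
t = (x̄ - μ₀) / (s/√n) = (67.13 - 71) / (12.69/√40) = -1.929
p-value = 0.0611

Since p-value > α = 0.05, we fail to reject H₀.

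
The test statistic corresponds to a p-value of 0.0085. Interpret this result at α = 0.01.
Since p = 0.0085 < α = 0.01, reject H₀.
There is sufficient evidence to reject the null hypothesis; the result is statistically significant at the 0.01 level.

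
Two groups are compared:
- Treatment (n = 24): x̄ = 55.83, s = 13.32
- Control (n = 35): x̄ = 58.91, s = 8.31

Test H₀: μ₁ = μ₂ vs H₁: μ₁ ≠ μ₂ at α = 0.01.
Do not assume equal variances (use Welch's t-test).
Welch's two-sample t-test:
H₀: μ₁ = μ₂
H₁: μ₁ ≠ μ₂
s₁²/n₁ = 13.32²/24 = 7.3926,  s₂²/n₂ = 8.31²/35 = 1.9730
SE = √(s₁²/n₁ + s₂²/n₂) = √(7.3926 + 1.9730) = 3.0603
df (Welch-Satterthwaite) = (s₁²/n₁ + s₂²/n₂)² / [(s₁²/n₁)²/(n₁-1) + (s₂²/n₂)²/(n₂-1)] ≈ 35.22
t = (x̄₁ - x̄₂) / SE = (55.83 - 58.91) / 3.0603 = -3.08 / 3.0603 = -1.006
p-value = 0.3211

Since p-value > α = 0.01, we fail to reject H₀.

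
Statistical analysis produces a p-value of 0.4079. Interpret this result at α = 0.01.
Since p = 0.4079 > α = 0.01, fail to reject H₀.
There is insufficient evidence to reject the null hypothesis; the result is not statistically significant at the 0.01 level.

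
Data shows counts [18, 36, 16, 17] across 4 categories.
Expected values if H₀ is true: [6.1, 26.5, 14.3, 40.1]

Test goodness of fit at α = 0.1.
Chi-square goodness of fit test:
H₀: observed counts match expected distribution
H₁: observed counts differ from expected distribution
df = k - 1 = 3
χ² = Σ(O - E)²/E
   = (18 - 6.1)²/6.1 + (36 - 26.5)²/26.5 + (16 - 14.3)²/14.3 + (17 - 40.1)²/40.1
   = 23.215 + 3.406 + 0.202 + 13.307
   = 40.13
p-value < 0.0001

Since p-value < α = 0.1, we reject H₀.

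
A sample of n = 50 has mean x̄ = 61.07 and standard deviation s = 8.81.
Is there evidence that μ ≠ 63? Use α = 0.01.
One-sample t-test:
H₀: μ = 63
H₁: μ ≠ 63
df = n - 1 = 49
t = (x̄ - μ₀) / (s/√n) = (61.07 - 63) / (8.81/√50) = -1.549
p-value = 0.1278

Since p-value > α = 0.01, we fail to reject H₀.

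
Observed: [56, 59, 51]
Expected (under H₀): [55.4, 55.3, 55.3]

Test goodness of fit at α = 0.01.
Chi-square goodness of fit test:
H₀: observed counts match expected distribution
H₁: observed counts differ from expected distribution
df = k - 1 = 2
χ² = Σ(O - E)²/E
   = (56 - 55.4)²/55.4 + (59 - 55.3)²/55.3 + (51 - 55.3)²/55.3
   = 0.006 + 0.248 + 0.334
   = 0.59
p-value = 0.7451

Since p-value > α = 0.01, we fail to reject H₀.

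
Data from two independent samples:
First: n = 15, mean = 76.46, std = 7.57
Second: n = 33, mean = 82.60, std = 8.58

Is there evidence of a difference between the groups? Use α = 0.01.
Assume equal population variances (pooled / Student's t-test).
Student's two-sample t-test (equal variances):
H₀: μ₁ = μ₂
H₁: μ₁ ≠ μ₂
df = n₁ + n₂ - 2 = 46
Pooled variance s_p² = [(n₁-1)s₁² + (n₂-1)s₂²] / (n₁ + n₂ - 2) = [(14)(7.57²) + (32)(8.58²)] / 46 = 68.6520
SE = √(s_p²(1/n₁ + 1/n₂)) = √(68.6520 × (1/15 + 1/33)) = 2.5801
t = (x̄₁ - x̄₂) / SE = (76.46 - 82.60) / 2.5801 = -6.14 / 2.5801 = -2.380
p-value = 0.0215

Since p-value > α = 0.01, we fail to reject H₀.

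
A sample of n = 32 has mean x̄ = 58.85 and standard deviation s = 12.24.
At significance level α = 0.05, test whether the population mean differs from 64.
One-sample t-test:
H₀: μ = 64
H₁: μ ≠ 64
df = n - 1 = 31
t = (x̄ - μ₀) / (s/√n) = (58.85 - 64) / (12.24/√32) = -2.380
p-value = 0.0236

Since p-value < α = 0.05, we reject H₀.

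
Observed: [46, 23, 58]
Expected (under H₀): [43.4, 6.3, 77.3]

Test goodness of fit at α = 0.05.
Chi-square goodness of fit test:
H₀: observed counts match expected distribution
H₁: observed counts differ from expected distribution
df = k - 1 = 2
χ² = Σ(O - E)²/E
   = (46 - 43.4)²/43.4 + (23 - 6.3)²/6.3 + (58 - 77.3)²/77.3
   = 0.156 + 44.268 + 4.819
   = 49.24
p-value < 0.0001

Since p-value < α = 0.05, we reject H₀.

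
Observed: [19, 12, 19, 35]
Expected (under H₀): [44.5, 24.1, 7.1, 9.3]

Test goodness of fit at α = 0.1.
Chi-square goodness of fit test:
H₀: observed counts match expected distribution
H₁: observed counts differ from expected distribution
df = k - 1 = 3
χ² = Σ(O - E)²/E
   = (19 - 44.5)²/44.5 + (12 - 24.1)²/24.1 + (19 - 7.1)²/7.1 + (35 - 9.3)²/9.3
   = 14.612 + 6.075 + 19.945 + 71.020
   = 111.65
p-value < 0.0001

Since p-value < α = 0.1, we reject H₀.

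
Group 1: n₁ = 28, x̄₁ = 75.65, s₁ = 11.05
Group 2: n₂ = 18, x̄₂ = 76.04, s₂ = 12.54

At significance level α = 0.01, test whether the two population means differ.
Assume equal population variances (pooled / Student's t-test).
Student's two-sample t-test (equal variances):
H₀: μ₁ = μ₂
H₁: μ₁ ≠ μ₂
df = n₁ + n₂ - 2 = 44
Pooled variance s_p² = [(n₁-1)s₁² + (n₂-1)s₂²] / (n₁ + n₂ - 2) = [(27)(11.05²) + (17)(12.54²)] / 44 = 135.6828
SE = √(s_p²(1/n₁ + 1/n₂)) = √(135.6828 × (1/28 + 1/18)) = 3.5191
t = (x̄₁ - x̄₂) / SE = (75.65 - 76.04) / 3.5191 = -0.39 / 3.5191 = -0.111
p-value = 0.9123

Since p-value > α = 0.01, we fail to reject H₀.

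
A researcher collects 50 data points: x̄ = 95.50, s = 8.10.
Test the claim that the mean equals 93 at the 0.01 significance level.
One-sample t-test:
H₀: μ = 93
H₁: μ ≠ 93
df = n - 1 = 49
t = (x̄ - μ₀) / (s/√n) = (95.50 - 93) / (8.10/√50) = 2.182
p-value = 0.0339

Since p-value > α = 0.01, we fail to reject H₀.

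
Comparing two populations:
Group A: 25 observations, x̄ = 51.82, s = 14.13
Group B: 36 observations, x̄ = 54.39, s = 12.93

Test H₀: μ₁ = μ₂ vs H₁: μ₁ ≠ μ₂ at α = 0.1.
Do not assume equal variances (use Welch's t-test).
Welch's two-sample t-test:
H₀: μ₁ = μ₂
H₁: μ₁ ≠ μ₂
s₁²/n₁ = 14.13²/25 = 7.9863,  s₂²/n₂ = 12.93²/36 = 4.6440
SE = √(s₁²/n₁ + s₂²/n₂) = √(7.9863 + 4.6440) = 3.5539
df (Welch-Satterthwaite) = (s₁²/n₁ + s₂²/n₂)² / [(s₁²/n₁)²/(n₁-1) + (s₂²/n₂)²/(n₂-1)] ≈ 48.73
t = (x̄₁ - x̄₂) / SE = (51.82 - 54.39) / 3.5539 = -2.57 / 3.5539 = -0.723
p-value = 0.4730

Since p-value > α = 0.1, we fail to reject H₀.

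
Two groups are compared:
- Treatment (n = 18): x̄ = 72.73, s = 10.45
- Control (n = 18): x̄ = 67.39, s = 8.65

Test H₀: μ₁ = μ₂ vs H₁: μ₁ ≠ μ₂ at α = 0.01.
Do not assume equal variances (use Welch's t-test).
Welch's two-sample t-test:
H₀: μ₁ = μ₂
H₁: μ₁ ≠ μ₂
s₁²/n₁ = 10.45²/18 = 6.0668,  s₂²/n₂ = 8.65²/18 = 4.1568
SE = √(s₁²/n₁ + s₂²/n₂) = √(6.0668 + 4.1568) = 3.1974
df (Welch-Satterthwaite) = (s₁²/n₁ + s₂²/n₂)² / [(s₁²/n₁)²/(n₁-1) + (s₂²/n₂)²/(n₂-1)] ≈ 32.85
t = (x̄₁ - x̄₂) / SE = (72.73 - 67.39) / 3.1974 = 5.34 / 3.1974 = 1.670
p-value = 0.1044

Since p-value > α = 0.01, we fail to reject H₀.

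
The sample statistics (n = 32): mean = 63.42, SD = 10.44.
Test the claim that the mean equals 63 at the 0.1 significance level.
One-sample t-test:
H₀: μ = 63
H₁: μ ≠ 63
df = n - 1 = 31
t = (x̄ - μ₀) / (s/√n) = (63.42 - 63) / (10.44/√32) = 0.228
p-value = 0.8215

Since p-value > α = 0.1, we fail to reject H₀.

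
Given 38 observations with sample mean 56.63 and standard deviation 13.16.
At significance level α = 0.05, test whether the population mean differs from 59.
One-sample t-test:
H₀: μ = 59
H₁: μ ≠ 59
df = n - 1 = 37
t = (x̄ - μ₀) / (s/√n) = (56.63 - 59) / (13.16/√38) = -1.110
p-value = 0.2741

Since p-value > α = 0.05, we fail to reject H₀.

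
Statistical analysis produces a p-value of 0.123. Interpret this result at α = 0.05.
Since p = 0.123 > α = 0.05, fail to reject H₀.
There is insufficient evidence to reject the null hypothesis; the result is not statistically significant at the 0.05 level.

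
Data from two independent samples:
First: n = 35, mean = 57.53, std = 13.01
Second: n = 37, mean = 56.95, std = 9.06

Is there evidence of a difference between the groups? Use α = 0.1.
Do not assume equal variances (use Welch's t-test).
Welch's two-sample t-test:
H₀: μ₁ = μ₂
H₁: μ₁ ≠ μ₂
s₁²/n₁ = 13.01²/35 = 4.8360,  s₂²/n₂ = 9.06²/37 = 2.2185
SE = √(s₁²/n₁ + s₂²/n₂) = √(4.8360 + 2.2185) = 2.6560
df (Welch-Satterthwaite) = (s₁²/n₁ + s₂²/n₂)² / [(s₁²/n₁)²/(n₁-1) + (s₂²/n₂)²/(n₂-1)] ≈ 60.35
t = (x̄₁ - x̄₂) / SE = (57.53 - 56.95) / 2.6560 = 0.58 / 2.6560 = 0.218
p-value = 0.8279

Since p-value > α = 0.1, we fail to reject H₀.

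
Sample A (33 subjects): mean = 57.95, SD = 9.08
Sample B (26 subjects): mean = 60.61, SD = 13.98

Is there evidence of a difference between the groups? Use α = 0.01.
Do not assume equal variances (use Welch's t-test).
Welch's two-sample t-test:
H₀: μ₁ = μ₂
H₁: μ₁ ≠ μ₂
s₁²/n₁ = 9.08²/33 = 2.4984,  s₂²/n₂ = 13.98²/26 = 7.5169
SE = √(s₁²/n₁ + s₂²/n₂) = √(2.4984 + 7.5169) = 3.1647
df (Welch-Satterthwaite) = (s₁²/n₁ + s₂²/n₂)² / [(s₁²/n₁)²/(n₁-1) + (s₂²/n₂)²/(n₂-1)] ≈ 40.85
t = (x̄₁ - x̄₂) / SE = (57.95 - 60.61) / 3.1647 = -2.66 / 3.1647 = -0.841
p-value = 0.4055

Since p-value > α = 0.01, we fail to reject H₀.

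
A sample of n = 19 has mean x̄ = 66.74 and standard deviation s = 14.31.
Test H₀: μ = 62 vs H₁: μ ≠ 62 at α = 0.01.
One-sample t-test:
H₀: μ = 62
H₁: μ ≠ 62
df = n - 1 = 18
t = (x̄ - μ₀) / (s/√n) = (66.74 - 62) / (14.31/√19) = 1.444
p-value = 0.1660

Since p-value > α = 0.01, we fail to reject H₀.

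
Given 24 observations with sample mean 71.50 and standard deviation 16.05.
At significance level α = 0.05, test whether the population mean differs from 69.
One-sample t-test:
H₀: μ = 69
H₁: μ ≠ 69
df = n - 1 = 23
t = (x̄ - μ₀) / (s/√n) = (71.50 - 69) / (16.05/√24) = 0.763
p-value = 0.4532

Since p-value > α = 0.05, we fail to reject H₀.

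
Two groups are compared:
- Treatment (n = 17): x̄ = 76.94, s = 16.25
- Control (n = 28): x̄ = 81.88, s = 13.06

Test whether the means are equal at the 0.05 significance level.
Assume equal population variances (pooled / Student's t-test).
Student's two-sample t-test (equal variances):
H₀: μ₁ = μ₂
H₁: μ₁ ≠ μ₂
df = n₁ + n₂ - 2 = 43
Pooled variance s_p² = [(n₁-1)s₁² + (n₂-1)s₂²] / (n₁ + n₂ - 2) = [(16)(16.25²) + (27)(13.06²)] / 43 = 205.3539
SE = √(s_p²(1/n₁ + 1/n₂)) = √(205.3539 × (1/17 + 1/28)) = 4.4061
t = (x̄₁ - x̄₂) / SE = (76.94 - 81.88) / 4.4061 = -4.94 / 4.4061 = -1.121
p-value = 0.2684

Since p-value > α = 0.05, we fail to reject H₀.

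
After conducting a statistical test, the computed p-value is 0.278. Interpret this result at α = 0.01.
Since p = 0.278 > α = 0.01, fail to reject H₀.
There is insufficient evidence to reject the null hypothesis; the result is not statistically significant at the 0.01 level.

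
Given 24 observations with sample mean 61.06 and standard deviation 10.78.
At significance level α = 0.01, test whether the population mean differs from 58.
One-sample t-test:
H₀: μ = 58
H₁: μ ≠ 58
df = n - 1 = 23
t = (x̄ - μ₀) / (s/√n) = (61.06 - 58) / (10.78/√24) = 1.391
p-value = 0.1777

Since p-value > α = 0.01, we fail to reject H₀.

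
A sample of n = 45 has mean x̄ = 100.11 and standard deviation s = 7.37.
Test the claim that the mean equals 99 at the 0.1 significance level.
One-sample t-test:
H₀: μ = 99
H₁: μ ≠ 99
df = n - 1 = 44
t = (x̄ - μ₀) / (s/√n) = (100.11 - 99) / (7.37/√45) = 1.010
p-value = 0.3179

Since p-value > α = 0.1, we fail to reject H₀.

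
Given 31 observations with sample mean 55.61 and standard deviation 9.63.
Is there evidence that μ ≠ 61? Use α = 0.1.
One-sample t-test:
H₀: μ = 61
H₁: μ ≠ 61
df = n - 1 = 30
t = (x̄ - μ₀) / (s/√n) = (55.61 - 61) / (9.63/√31) = -3.116
p-value = 0.0040

Since p-value < α = 0.1, we reject H₀.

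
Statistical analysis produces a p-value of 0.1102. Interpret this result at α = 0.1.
Since p = 0.1102 > α = 0.1, fail to reject H₀.
There is insufficient evidence to reject the null hypothesis; the result is not statistically significant at the 0.1 level.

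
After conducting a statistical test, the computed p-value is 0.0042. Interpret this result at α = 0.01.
Since p = 0.0042 < α = 0.01, reject H₀.
There is sufficient evidence to reject the null hypothesis; the result is statistically significant at the 0.01 level.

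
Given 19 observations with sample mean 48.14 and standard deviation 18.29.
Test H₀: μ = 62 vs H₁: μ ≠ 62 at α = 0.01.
One-sample t-test:
H₀: μ = 62
H₁: μ ≠ 62
df = n - 1 = 18
t = (x̄ - μ₀) / (s/√n) = (48.14 - 62) / (18.29/√19) = -3.303
p-value = 0.0040

Since p-value < α = 0.01, we reject H₀.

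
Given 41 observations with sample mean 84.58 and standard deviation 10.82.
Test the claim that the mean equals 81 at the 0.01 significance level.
One-sample t-test:
H₀: μ = 81
H₁: μ ≠ 81
df = n - 1 = 40
t = (x̄ - μ₀) / (s/√n) = (84.58 - 81) / (10.82/√41) = 2.119
p-value = 0.0404

Since p-value > α = 0.01, we fail to reject H₀.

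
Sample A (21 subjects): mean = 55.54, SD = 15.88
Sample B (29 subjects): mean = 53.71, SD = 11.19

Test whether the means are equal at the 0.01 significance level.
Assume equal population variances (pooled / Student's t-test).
Student's two-sample t-test (equal variances):
H₀: μ₁ = μ₂
H₁: μ₁ ≠ μ₂
df = n₁ + n₂ - 2 = 48
Pooled variance s_p² = [(n₁-1)s₁² + (n₂-1)s₂²] / (n₁ + n₂ - 2) = [(20)(15.88²) + (28)(11.19²)] / 48 = 178.1154
SE = √(s_p²(1/n₁ + 1/n₂)) = √(178.1154 × (1/21 + 1/29)) = 3.8241
t = (x̄₁ - x̄₂) / SE = (55.54 - 53.71) / 3.8241 = 1.83 / 3.8241 = 0.479
p-value = 0.6344

Since p-value > α = 0.01, we fail to reject H₀.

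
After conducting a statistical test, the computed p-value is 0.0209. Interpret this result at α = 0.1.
Since p = 0.0209 < α = 0.1, reject H₀.
There is sufficient evidence to reject the null hypothesis; the result is statistically significant at the 0.1 level.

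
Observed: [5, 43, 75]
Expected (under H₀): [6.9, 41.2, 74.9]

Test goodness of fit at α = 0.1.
Chi-square goodness of fit test:
H₀: observed counts match expected distribution
H₁: observed counts differ from expected distribution
df = k - 1 = 2
χ² = Σ(O - E)²/E
   = (5 - 6.9)²/6.9 + (43 - 41.2)²/41.2 + (75 - 74.9)²/74.9
   = 0.523 + 0.079 + 0.000
   = 0.60
p-value = 0.7401

Since p-value > α = 0.1, we fail to reject H₀.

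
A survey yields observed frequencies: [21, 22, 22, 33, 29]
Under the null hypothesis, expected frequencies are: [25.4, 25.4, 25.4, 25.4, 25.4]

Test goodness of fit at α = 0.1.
Chi-square goodness of fit test:
H₀: observed counts match expected distribution
H₁: observed counts differ from expected distribution
df = k - 1 = 4
χ² = Σ(O - E)²/E
   = (21 - 25.4)²/25.4 + (22 - 25.4)²/25.4 + (22 - 25.4)²/25.4 + (33 - 25.4)²/25.4 + (29 - 25.4)²/25.4
   = 0.762 + 0.455 + 0.455 + 2.274 + 0.510
   = 4.46
p-value = 0.3477

Since p-value > α = 0.1, we fail to reject H₀.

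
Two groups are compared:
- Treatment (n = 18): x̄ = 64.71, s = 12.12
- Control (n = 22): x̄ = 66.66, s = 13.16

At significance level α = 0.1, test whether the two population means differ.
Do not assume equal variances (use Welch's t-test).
Welch's two-sample t-test:
H₀: μ₁ = μ₂
H₁: μ₁ ≠ μ₂
s₁²/n₁ = 12.12²/18 = 8.1608,  s₂²/n₂ = 13.16²/22 = 7.8721
SE = √(s₁²/n₁ + s₂²/n₂) = √(8.1608 + 7.8721) = 4.0041
df (Welch-Satterthwaite) = (s₁²/n₁ + s₂²/n₂)² / [(s₁²/n₁)²/(n₁-1) + (s₂²/n₂)²/(n₂-1)] ≈ 37.42
t = (x̄₁ - x̄₂) / SE = (64.71 - 66.66) / 4.0041 = -1.95 / 4.0041 = -0.487
p-value = 0.6291

Since p-value > α = 0.1, we fail to reject H₀.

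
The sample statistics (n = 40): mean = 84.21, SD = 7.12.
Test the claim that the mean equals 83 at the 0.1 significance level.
One-sample t-test:
H₀: μ = 83
H₁: μ ≠ 83
df = n - 1 = 39
t = (x̄ - μ₀) / (s/√n) = (84.21 - 83) / (7.12/√40) = 1.075
p-value = 0.2891

Since p-value > α = 0.1, we fail to reject H₀.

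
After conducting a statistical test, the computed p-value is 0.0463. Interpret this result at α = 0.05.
Since p = 0.0463 < α = 0.05, reject H₀.
There is sufficient evidence to reject the null hypothesis; the result is statistically significant at the 0.05 level.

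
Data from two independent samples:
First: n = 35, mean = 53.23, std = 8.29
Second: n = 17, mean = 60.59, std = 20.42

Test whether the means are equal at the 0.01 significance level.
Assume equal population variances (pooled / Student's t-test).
Student's two-sample t-test (equal variances):
H₀: μ₁ = μ₂
H₁: μ₁ ≠ μ₂
df = n₁ + n₂ - 2 = 50
Pooled variance s_p² = [(n₁-1)s₁² + (n₂-1)s₂²] / (n₁ + n₂ - 2) = [(34)(8.29²) + (16)(20.42²)] / 50 = 180.1648
SE = √(s_p²(1/n₁ + 1/n₂)) = √(180.1648 × (1/35 + 1/17)) = 3.9681
t = (x̄₁ - x̄₂) / SE = (53.23 - 60.59) / 3.9681 = -7.36 / 3.9681 = -1.855
p-value = 0.0695

Since p-value > α = 0.01, we fail to reject H₀.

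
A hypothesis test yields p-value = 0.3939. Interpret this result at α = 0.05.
Since p = 0.3939 > α = 0.05, fail to reject H₀.
There is insufficient evidence to reject the null hypothesis; the result is not statistically significant at the 0.05 level.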